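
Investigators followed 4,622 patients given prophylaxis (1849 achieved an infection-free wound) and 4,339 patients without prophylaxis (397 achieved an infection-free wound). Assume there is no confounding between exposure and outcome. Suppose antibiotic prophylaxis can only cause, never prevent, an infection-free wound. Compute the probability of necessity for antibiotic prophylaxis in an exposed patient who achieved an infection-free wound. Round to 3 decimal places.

PN ≈ 0.771

p₁ = P(outcome | exposed) = 1849/4622 = 0.40004
p₀ = P(outcome | unexposed) = 397/4339 = 0.091496
Under exogeneity and monotonicity, PN = (p₁ − p₀) / p₁.
PN = (0.40004 − 0.091496) / 0.40004 = 0.30855 / 0.40004 ≈ 0.7713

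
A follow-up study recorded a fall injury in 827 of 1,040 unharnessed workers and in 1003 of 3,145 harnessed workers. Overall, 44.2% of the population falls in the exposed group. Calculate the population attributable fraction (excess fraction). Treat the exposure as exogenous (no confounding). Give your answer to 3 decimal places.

PAF ≈ 0.398

p₁ = P(outcome | exposed) = 827/1040 = 0.79519
p₀ = P(outcome | unexposed) = 1003/3145 = 0.31892
Overall risk P(Y=1) = π·p₁ + (1−π)·p₀ = 0.442×0.79519 + 0.558×0.31892 = 0.52943.
Under exogeneity, PAF = [P(Y=1) − p₀] / P(Y=1).
PAF = (0.52943 − 0.31892) / 0.52943 ≈ 0.3976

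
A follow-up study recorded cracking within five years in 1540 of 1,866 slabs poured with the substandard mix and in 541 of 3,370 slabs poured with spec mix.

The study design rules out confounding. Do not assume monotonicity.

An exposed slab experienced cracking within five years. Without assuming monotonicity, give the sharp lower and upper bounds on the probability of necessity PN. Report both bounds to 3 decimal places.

p₁ = P(outcome | exposed) = 1540/1866 = 0.82529
p₀ = P(outcome | unexposed) = 541/3370 = 0.16053
Under exogeneity alone the bounds on PN are max{0,(p₁−p₀)/p₁} ≤ PN ≤ min{1,(1−p₀)/p₁}.
  lower = (p₁ − p₀)/p₁ = 0.66476 / 0.82529 ≈ 0.8055
  upper = min{1, (1 − p₀)/p₁} = 0.83947 / 0.82529 ≈ 1.0172 → capped at 1

0.805 ≤ PN ≤ 1.000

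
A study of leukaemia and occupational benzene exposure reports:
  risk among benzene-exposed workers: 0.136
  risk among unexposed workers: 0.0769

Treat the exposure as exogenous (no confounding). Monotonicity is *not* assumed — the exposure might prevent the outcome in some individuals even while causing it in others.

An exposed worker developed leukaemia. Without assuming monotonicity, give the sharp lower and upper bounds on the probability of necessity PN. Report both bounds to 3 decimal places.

0.435 ≤ PN ≤ 1.000

Let p₁ = 0.136, p₀ = 0.0769.
Under exogeneity alone the bounds on PN are max{0,(p₁−p₀)/p₁} ≤ PN ≤ min{1,(1−p₀)/p₁}.
  lower = (p₁ − p₀)/p₁ = 0.0591 / 0.136 ≈ 0.4346
  upper = min{1, (1 − p₀)/p₁} = 0.9231 / 0.136 ≈ 6.7875 → capped at 1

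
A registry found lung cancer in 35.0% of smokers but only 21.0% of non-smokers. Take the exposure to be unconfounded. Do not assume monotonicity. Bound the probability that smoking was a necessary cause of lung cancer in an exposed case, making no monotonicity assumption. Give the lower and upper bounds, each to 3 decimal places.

0.400 ≤ PN ≤ 1.000

p₁ = 0.35, p₀ = 0.21.
Under exogeneity alone the bounds on PN are max{0,(p₁−p₀)/p₁} ≤ PN ≤ min{1,(1−p₀)/p₁}.
  lower = (p₁ − p₀)/p₁ = 0.14 / 0.35 ≈ 0.4000
  upper = min{1, (1 − p₀)/p₁} = 0.79 / 0.35 ≈ 2.2571 → capped at 1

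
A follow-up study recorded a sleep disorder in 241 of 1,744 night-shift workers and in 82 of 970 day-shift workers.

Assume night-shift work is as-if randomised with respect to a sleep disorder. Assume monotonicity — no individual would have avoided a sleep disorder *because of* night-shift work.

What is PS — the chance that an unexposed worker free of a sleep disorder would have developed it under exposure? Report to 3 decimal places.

PS ≈ 0.059

p₁ = P(outcome | exposed) = 241/1744 = 0.13819
p₀ = P(outcome | unexposed) = 82/970 = 0.084536
Under exogeneity and monotonicity, PS = (p₁ − p₀) / (1 − p₀).
PS = (0.13819 − 0.084536) / (1 − 0.084536) = 0.053652 / 0.91546 ≈ 0.0586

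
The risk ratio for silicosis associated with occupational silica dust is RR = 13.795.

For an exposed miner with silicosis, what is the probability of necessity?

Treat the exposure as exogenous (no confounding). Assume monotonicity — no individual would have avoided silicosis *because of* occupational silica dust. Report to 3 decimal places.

Under exogeneity and monotonicity, PN = (RR − 1) / RR = 1 − 1/RR.
PN = (13.795 − 1) / 13.795 = 12.79 / 13.795 ≈ 0.9275

PN ≈ 0.928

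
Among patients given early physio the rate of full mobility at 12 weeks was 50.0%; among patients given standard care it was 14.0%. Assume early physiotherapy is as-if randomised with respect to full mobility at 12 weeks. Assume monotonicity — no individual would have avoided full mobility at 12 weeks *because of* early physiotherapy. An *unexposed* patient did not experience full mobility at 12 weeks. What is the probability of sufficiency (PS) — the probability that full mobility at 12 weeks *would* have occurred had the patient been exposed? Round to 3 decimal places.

p₁ = 0.5, p₀ = 0.14.
Under exogeneity and monotonicity, PS = (p₁ − p₀) / (1 − p₀).
PS = (0.5 − 0.14) / (1 − 0.14) = 0.36 / 0.86 ≈ 0.4186

PS ≈ 0.419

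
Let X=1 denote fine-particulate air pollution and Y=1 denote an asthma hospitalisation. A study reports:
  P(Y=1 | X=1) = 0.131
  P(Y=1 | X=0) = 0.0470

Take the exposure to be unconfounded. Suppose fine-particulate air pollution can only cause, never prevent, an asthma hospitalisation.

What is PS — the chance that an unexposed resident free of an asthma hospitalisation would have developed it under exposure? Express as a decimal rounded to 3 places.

Let p₁ = 0.131, p₀ = 0.047.
Under exogeneity and monotonicity, PS = (p₁ − p₀) / (1 − p₀).
PS = (0.131 − 0.047) / (1 − 0.047) = 0.084 / 0.953 ≈ 0.0881

PS ≈ 0.088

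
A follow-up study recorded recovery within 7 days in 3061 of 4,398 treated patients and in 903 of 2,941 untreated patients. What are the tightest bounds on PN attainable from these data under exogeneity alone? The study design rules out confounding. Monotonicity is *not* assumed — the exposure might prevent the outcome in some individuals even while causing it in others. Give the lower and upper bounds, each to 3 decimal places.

0.559 ≤ PN ≤ 0.996

p₁ = P(outcome | exposed) = 3061/4398 = 0.696
p₀ = P(outcome | unexposed) = 903/2941 = 0.30704
Under exogeneity alone the bounds on PN are max{0,(p₁−p₀)/p₁} ≤ PN ≤ min{1,(1−p₀)/p₁}.
  lower = (p₁ − p₀)/p₁ = 0.38896 / 0.696 ≈ 0.5589
  upper = min{1, (1 − p₀)/p₁} = 0.69296 / 0.696 ≈ 0.9956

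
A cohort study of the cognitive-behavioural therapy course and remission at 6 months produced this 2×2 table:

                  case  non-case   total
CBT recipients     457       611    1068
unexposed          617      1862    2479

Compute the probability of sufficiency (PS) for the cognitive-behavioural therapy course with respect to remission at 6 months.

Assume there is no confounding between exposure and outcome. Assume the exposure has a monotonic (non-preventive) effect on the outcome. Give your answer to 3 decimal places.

PS ≈ 0.238

p₁ = P(outcome | exposed) = 457/1068 = 0.4279
p₀ = P(outcome | unexposed) = 617/2479 = 0.24889
Under exogeneity and monotonicity, PS = (p₁ − p₀) / (1 − p₀).
PS = (0.4279 − 0.24889) / (1 − 0.24889) = 0.17901 / 0.75111 ≈ 0.2383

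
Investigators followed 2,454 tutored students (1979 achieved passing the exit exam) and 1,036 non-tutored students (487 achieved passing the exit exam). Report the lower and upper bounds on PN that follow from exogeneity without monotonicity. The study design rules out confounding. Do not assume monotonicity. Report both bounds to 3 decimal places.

0.417 ≤ PN ≤ 0.657

p₁ = P(outcome | exposed) = 1979/2454 = 0.80644
p₀ = P(outcome | unexposed) = 487/1036 = 0.47008
Under exogeneity alone the bounds on PN are max{0,(p₁−p₀)/p₁} ≤ PN ≤ min{1,(1−p₀)/p₁}.
  lower = (p₁ − p₀)/p₁ = 0.33636 / 0.80644 ≈ 0.4171
  upper = min{1, (1 − p₀)/p₁} = 0.52992 / 0.80644 ≈ 0.6571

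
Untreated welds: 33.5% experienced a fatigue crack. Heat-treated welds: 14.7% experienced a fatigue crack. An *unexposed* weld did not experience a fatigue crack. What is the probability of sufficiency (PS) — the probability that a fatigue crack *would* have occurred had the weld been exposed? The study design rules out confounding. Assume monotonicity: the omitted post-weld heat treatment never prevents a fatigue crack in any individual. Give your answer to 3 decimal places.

p₁ = 0.335, p₀ = 0.147.
Under exogeneity and monotonicity, PS = (p₁ − p₀) / (1 − p₀).
PS = (0.335 − 0.147) / (1 − 0.147) = 0.188 / 0.853 ≈ 0.2204

PS ≈ 0.220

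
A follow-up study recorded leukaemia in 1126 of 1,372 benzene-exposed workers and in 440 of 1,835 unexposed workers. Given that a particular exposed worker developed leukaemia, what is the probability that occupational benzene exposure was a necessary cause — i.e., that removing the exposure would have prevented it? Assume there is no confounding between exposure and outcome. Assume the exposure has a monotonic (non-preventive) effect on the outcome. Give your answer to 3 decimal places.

p₁ = P(outcome | exposed) = 1126/1372 = 0.8207
p₀ = P(outcome | unexposed) = 440/1835 = 0.23978
Under exogeneity and monotonicity, PN = (p₁ − p₀) / p₁.
PN = (0.8207 − 0.23978) / 0.8207 = 0.58092 / 0.8207 ≈ 0.7078

PN ≈ 0.708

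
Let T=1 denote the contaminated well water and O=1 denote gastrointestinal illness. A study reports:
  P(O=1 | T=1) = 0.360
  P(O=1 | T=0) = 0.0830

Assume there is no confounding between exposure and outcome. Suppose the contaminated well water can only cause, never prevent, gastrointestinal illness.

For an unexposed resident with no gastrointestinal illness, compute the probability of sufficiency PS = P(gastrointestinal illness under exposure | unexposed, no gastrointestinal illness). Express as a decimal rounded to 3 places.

Let p₁ = 0.36, p₀ = 0.083.
Under exogeneity and monotonicity, PS = (p₁ − p₀) / (1 − p₀).
PS = (0.36 − 0.083) / (1 − 0.083) = 0.277 / 0.917 ≈ 0.3021

PS ≈ 0.302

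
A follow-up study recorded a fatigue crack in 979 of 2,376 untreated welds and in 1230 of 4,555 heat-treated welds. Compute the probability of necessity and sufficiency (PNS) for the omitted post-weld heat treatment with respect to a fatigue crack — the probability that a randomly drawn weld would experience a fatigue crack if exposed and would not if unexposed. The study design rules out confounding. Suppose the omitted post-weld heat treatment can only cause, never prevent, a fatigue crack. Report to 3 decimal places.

PNS ≈ 0.142

p₁ = P(outcome | exposed) = 979/2376 = 0.41204
p₀ = P(outcome | unexposed) = 1230/4555 = 0.27003
Under exogeneity and monotonicity, PNS = p₁ − p₀.
PNS = 0.41204 − 0.27003 = 0.142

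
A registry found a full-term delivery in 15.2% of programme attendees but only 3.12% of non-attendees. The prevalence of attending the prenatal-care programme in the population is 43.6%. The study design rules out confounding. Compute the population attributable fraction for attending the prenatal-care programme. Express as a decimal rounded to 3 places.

PAF ≈ 0.628

p₁ = 0.152, p₀ = 0.0312.
Overall risk P(Y=1) = π·p₁ + (1−π)·p₀ = 0.436×0.152 + 0.564×0.0312 = 0.083869.
Under exogeneity, PAF = [P(Y=1) − p₀] / P(Y=1).
PAF = (0.083869 − 0.0312) / 0.083869 ≈ 0.6280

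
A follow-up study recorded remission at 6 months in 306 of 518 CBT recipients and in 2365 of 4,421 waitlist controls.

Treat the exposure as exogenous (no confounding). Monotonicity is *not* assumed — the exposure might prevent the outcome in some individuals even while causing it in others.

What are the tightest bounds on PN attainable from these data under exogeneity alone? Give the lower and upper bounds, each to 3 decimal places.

p₁ = P(outcome | exposed) = 306/518 = 0.59073
p₀ = P(outcome | unexposed) = 2365/4421 = 0.53495
Under exogeneity alone the bounds on PN are max{0,(p₁−p₀)/p₁} ≤ PN ≤ min{1,(1−p₀)/p₁}.
  lower = (p₁ − p₀)/p₁ = 0.055787 / 0.59073 ≈ 0.0944
  upper = min{1, (1 − p₀)/p₁} = 0.46505 / 0.59073 ≈ 0.7872

0.094 ≤ PN ≤ 0.787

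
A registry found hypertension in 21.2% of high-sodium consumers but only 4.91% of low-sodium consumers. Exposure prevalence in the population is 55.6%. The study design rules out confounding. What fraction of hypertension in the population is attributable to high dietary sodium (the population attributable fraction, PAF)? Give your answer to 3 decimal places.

PAF ≈ 0.648

p₁ = 0.212, p₀ = 0.0491.
Overall risk P(Y=1) = π·p₁ + (1−π)·p₀ = 0.556×0.212 + 0.444×0.0491 = 0.13967.
Under exogeneity, PAF = [P(Y=1) − p₀] / P(Y=1).
PAF = (0.13967 − 0.0491) / 0.13967 ≈ 0.6485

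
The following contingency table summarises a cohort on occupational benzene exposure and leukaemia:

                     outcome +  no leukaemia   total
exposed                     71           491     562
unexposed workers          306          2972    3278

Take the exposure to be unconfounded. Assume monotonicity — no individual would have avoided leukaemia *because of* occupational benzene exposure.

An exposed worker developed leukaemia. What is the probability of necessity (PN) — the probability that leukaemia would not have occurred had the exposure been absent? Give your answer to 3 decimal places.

PN ≈ 0.261

p₁ = P(outcome | exposed) = 71/562 = 0.12633
p₀ = P(outcome | unexposed) = 306/3278 = 0.09335
Under exogeneity and monotonicity, PN = (p₁ − p₀)/p₁.
PN = (0.12633 − 0.09335) / 0.12633 ≈ 0.2611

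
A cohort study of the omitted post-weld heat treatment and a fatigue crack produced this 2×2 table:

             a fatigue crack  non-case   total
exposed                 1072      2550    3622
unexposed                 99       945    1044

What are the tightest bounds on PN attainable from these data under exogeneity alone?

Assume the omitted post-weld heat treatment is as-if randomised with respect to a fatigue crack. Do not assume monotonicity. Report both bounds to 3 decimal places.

0.680 ≤ PN ≤ 1.000

p₁ = P(outcome | exposed) = 1072/3622 = 0.29597
p₀ = P(outcome | unexposed) = 99/1044 = 0.094828
Under exogeneity alone the bounds on PN are max{0,(p₁−p₀)/p₁} ≤ PN ≤ min{1,(1−p₀)/p₁}.
  lower = (p₁ − p₀)/p₁ = 0.20114 / 0.29597 ≈ 0.6796
  upper = min{1, (1 − p₀)/p₁} = 0.90517 / 0.29597 ≈ 3.0583 → capped at 1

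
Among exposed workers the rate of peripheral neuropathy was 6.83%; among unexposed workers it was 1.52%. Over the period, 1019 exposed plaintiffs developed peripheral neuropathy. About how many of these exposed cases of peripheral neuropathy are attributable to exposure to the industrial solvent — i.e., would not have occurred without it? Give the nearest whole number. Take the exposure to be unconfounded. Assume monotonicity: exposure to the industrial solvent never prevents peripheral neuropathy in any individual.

about 792 cases

p₁ = 0.0683, p₀ = 0.0152.
PN = (p₁ − p₀)/p₁ = (0.0683 − 0.0152) / 0.0683 ≈ 0.77745.
Attributable cases ≈ PN × (exposed cases) = 0.77745 × 1019 ≈ 792.22.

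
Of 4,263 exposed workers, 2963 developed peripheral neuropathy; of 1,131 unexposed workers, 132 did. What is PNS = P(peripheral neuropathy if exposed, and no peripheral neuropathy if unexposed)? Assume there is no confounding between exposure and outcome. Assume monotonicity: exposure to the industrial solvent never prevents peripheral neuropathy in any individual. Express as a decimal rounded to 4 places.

PNS ≈ 0.5783

p₁ = P(outcome | exposed) = 2963/4263 = 0.69505
p₀ = P(outcome | unexposed) = 132/1131 = 0.11671
Under exogeneity and monotonicity, PNS = p₁ − p₀.
PNS = 0.69505 − 0.11671 = 0.57834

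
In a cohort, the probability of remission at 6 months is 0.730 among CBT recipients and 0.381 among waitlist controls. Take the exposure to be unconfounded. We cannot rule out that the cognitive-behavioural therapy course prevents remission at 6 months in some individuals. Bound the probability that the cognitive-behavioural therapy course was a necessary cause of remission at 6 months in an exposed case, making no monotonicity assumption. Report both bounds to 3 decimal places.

Let p₁ = 0.73, p₀ = 0.381.
Under exogeneity alone the bounds on PN are max{0,(p₁−p₀)/p₁} ≤ PN ≤ min{1,(1−p₀)/p₁}.
  lower = (p₁ − p₀)/p₁ = 0.349 / 0.73 ≈ 0.4781
  upper = min{1, (1 − p₀)/p₁} = 0.619 / 0.73 ≈ 0.8479

0.478 ≤ PN ≤ 0.848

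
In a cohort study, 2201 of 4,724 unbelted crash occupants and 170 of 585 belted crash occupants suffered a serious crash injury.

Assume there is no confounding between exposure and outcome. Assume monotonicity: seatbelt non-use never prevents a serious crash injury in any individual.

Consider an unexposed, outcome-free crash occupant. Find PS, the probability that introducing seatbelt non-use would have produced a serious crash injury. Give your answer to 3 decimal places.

PS ≈ 0.247

p₁ = P(outcome | exposed) = 2201/4724 = 0.46592
p₀ = P(outcome | unexposed) = 170/585 = 0.2906
Under exogeneity and monotonicity, PS = (p₁ − p₀) / (1 − p₀).
PS = (0.46592 − 0.2906) / (1 − 0.2906) = 0.17532 / 0.7094 ≈ 0.2471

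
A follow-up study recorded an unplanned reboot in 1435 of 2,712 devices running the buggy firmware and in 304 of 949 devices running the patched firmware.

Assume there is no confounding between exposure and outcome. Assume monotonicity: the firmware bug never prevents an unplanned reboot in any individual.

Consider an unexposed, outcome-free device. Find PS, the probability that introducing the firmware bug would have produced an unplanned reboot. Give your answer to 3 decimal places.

PS ≈ 0.307

p₁ = P(outcome | exposed) = 1435/2712 = 0.52913
p₀ = P(outcome | unexposed) = 304/949 = 0.32034
Under exogeneity and monotonicity, PS = (p₁ − p₀) / (1 − p₀).
PS = (0.52913 − 0.32034) / (1 − 0.32034) = 0.20879 / 0.67966 ≈ 0.3072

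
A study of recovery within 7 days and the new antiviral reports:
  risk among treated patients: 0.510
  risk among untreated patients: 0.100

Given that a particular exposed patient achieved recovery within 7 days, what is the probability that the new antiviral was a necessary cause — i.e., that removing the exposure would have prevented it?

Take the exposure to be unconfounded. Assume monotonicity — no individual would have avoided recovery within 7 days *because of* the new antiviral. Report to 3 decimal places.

PN ≈ 0.804

Let p₁ = 0.51, p₀ = 0.1.
Under exogeneity and monotonicity, PN = (p₁ − p₀) / p₁.
PN = (0.51 − 0.1) / 0.51 = 0.41 / 0.51 ≈ 0.8039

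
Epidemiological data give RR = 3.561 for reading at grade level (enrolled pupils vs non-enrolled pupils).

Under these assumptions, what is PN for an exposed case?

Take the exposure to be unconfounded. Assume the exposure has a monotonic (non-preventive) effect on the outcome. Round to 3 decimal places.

Under exogeneity and monotonicity, PN = (RR − 1) / RR = 1 − 1/RR.
PN = (3.561 − 1) / 3.561 = 2.561 / 3.561 ≈ 0.7192

PN ≈ 0.719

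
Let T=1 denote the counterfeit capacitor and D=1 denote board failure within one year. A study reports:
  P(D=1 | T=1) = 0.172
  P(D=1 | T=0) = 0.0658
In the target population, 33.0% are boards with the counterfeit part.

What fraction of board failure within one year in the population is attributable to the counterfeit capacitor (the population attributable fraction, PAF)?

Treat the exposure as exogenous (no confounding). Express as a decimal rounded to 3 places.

PAF ≈ 0.348

Let p₁ = 0.172, p₀ = 0.0658.
Overall risk P(Y=1) = π·p₁ + (1−π)·p₀ = 0.33×0.172 + 0.67×0.0658 = 0.10085.
Under exogeneity, PAF = [P(Y=1) − p₀] / P(Y=1).
PAF = (0.10085 − 0.0658) / 0.10085 ≈ 0.3475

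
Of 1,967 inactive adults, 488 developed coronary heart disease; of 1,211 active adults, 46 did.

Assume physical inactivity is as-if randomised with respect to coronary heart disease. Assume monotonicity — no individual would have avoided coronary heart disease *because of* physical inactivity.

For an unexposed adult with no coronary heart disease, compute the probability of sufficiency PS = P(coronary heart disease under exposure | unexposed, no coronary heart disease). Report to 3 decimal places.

PS ≈ 0.218

p₁ = P(outcome | exposed) = 488/1967 = 0.24809
p₀ = P(outcome | unexposed) = 46/1211 = 0.037985
Under exogeneity and monotonicity, PS = (p₁ − p₀) / (1 − p₀).
PS = (0.24809 − 0.037985) / (1 − 0.037985) = 0.21011 / 0.96201 ≈ 0.2184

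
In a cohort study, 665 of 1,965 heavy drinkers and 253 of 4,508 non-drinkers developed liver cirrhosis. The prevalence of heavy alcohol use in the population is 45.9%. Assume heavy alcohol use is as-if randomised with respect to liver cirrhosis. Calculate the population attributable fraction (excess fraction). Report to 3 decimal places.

p₁ = P(outcome | exposed) = 665/1965 = 0.33842
p₀ = P(outcome | unexposed) = 253/4508 = 0.056122
Overall risk P(Y=1) = π·p₁ + (1−π)·p₀ = 0.459×0.33842 + 0.541×0.056122 = 0.1857.
Under exogeneity, PAF = [P(Y=1) − p₀] / P(Y=1).
PAF = (0.1857 − 0.056122) / 0.1857 ≈ 0.6978

PAF ≈ 0.698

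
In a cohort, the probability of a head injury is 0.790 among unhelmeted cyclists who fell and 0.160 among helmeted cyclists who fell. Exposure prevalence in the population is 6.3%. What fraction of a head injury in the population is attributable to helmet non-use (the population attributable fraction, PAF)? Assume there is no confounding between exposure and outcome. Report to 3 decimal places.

PAF ≈ 0.199

Let p₁ = 0.79, p₀ = 0.16.
Overall risk P(Y=1) = π·p₁ + (1−π)·p₀ = 0.063×0.79 + 0.937×0.16 = 0.19969.
Under exogeneity, PAF = [P(Y=1) − p₀] / P(Y=1).
PAF = (0.19969 − 0.16) / 0.19969 ≈ 0.1988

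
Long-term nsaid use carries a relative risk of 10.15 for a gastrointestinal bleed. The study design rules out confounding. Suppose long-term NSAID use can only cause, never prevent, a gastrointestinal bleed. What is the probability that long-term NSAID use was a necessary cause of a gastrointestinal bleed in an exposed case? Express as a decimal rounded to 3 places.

Under exogeneity and monotonicity, PN = (RR − 1) / RR = 1 − 1/RR.
PN = (10.15 − 1) / 10.15 = 9.15 / 10.15 ≈ 0.9015

PN ≈ 0.901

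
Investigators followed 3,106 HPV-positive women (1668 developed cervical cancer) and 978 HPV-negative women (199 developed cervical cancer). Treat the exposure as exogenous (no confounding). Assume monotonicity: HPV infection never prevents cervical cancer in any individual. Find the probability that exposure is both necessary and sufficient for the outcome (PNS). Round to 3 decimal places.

PNS ≈ 0.334

p₁ = P(outcome | exposed) = 1668/3106 = 0.53703
p₀ = P(outcome | unexposed) = 199/978 = 0.20348
Under exogeneity and monotonicity, PNS = p₁ − p₀.
PNS = 0.53703 − 0.20348 = 0.33355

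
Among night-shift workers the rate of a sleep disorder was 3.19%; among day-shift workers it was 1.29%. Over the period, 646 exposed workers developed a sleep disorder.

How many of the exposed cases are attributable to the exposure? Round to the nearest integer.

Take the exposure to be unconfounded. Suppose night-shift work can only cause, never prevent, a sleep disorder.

p₁ = 0.0319, p₀ = 0.0129.
PN = (p₁ − p₀)/p₁ = (0.0319 − 0.0129) / 0.0319 ≈ 0.59561.
Attributable cases ≈ PN × (exposed cases) = 0.59561 × 646 ≈ 384.76.

about 385 cases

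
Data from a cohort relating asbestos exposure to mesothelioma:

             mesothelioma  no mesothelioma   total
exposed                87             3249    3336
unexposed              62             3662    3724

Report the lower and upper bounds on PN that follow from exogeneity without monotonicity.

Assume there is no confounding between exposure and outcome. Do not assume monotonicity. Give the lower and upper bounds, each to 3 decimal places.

p₁ = P(outcome | exposed) = 87/3336 = 0.026079
p₀ = P(outcome | unexposed) = 62/3724 = 0.016649
Under exogeneity alone the bounds on PN are max{0,(p₁−p₀)/p₁} ≤ PN ≤ min{1,(1−p₀)/p₁}.
  lower = (p₁ − p₀)/p₁ = 0.0094304 / 0.026079 ≈ 0.3616
  upper = min{1, (1 − p₀)/p₁} = 0.98335 / 0.026079 ≈ 37.7064 → capped at 1

0.362 ≤ PN ≤ 1.000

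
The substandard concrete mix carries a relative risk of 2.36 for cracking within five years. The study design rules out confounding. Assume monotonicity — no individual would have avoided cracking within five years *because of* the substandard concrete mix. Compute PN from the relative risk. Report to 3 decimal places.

PN ≈ 0.576

Under exogeneity and monotonicity, PN = (RR − 1) / RR = 1 − 1/RR.
PN = (2.36 − 1) / 2.36 = 1.36 / 2.36 ≈ 0.5763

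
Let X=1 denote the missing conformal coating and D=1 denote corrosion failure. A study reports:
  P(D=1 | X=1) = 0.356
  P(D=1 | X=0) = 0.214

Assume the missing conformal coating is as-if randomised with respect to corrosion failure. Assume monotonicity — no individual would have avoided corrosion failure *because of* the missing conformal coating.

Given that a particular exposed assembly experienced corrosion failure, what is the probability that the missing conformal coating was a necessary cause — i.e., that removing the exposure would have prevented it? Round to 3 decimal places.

PN ≈ 0.399

Let p₁ = 0.356, p₀ = 0.214.
Under exogeneity and monotonicity, PN = (p₁ − p₀) / p₁.
PN = (0.356 − 0.214) / 0.356 = 0.142 / 0.356 ≈ 0.3989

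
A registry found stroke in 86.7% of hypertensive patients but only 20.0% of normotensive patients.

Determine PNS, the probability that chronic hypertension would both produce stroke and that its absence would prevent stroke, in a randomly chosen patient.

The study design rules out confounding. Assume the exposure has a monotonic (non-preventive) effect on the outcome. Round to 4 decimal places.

PNS ≈ 0.6670

p₁ = 0.867, p₀ = 0.2.
Under exogeneity and monotonicity, PNS = p₁ − p₀.
PNS = 0.867 − 0.2 = 0.667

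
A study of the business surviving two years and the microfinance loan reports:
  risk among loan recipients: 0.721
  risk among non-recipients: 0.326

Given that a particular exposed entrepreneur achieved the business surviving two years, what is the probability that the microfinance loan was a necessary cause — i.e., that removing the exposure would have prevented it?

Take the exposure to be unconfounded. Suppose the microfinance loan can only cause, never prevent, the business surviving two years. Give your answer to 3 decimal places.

Let p₁ = 0.721, p₀ = 0.326.
Under exogeneity and monotonicity, PN = (p₁ − p₀) / p₁.
PN = (0.721 − 0.326) / 0.721 = 0.395 / 0.721 ≈ 0.5479

PN ≈ 0.548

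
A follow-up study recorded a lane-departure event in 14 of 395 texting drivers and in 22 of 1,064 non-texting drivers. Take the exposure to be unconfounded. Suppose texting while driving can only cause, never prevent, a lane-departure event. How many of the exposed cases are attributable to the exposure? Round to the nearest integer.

about 6 cases

p₁ = P(outcome | exposed) = 14/395 = 0.035443
p₀ = P(outcome | unexposed) = 22/1064 = 0.020677
PN = (p₁ − p₀)/p₁ = (0.035443 − 0.020677) / 0.035443 ≈ 0.41662.
Attributable cases ≈ PN × (exposed cases) = 0.41662 × 14 ≈ 5.83.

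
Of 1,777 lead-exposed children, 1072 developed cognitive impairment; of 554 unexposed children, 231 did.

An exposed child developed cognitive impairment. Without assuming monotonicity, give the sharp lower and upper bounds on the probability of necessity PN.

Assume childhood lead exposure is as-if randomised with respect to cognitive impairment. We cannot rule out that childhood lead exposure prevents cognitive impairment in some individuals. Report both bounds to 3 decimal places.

p₁ = P(outcome | exposed) = 1072/1777 = 0.60326
p₀ = P(outcome | unexposed) = 231/554 = 0.41697
Under exogeneity alone the bounds on PN are max{0,(p₁−p₀)/p₁} ≤ PN ≤ min{1,(1−p₀)/p₁}.
  lower = (p₁ − p₀)/p₁ = 0.1863 / 0.60326 ≈ 0.3088
  upper = min{1, (1 − p₀)/p₁} = 0.58303 / 0.60326 ≈ 0.9665

0.309 ≤ PN ≤ 0.966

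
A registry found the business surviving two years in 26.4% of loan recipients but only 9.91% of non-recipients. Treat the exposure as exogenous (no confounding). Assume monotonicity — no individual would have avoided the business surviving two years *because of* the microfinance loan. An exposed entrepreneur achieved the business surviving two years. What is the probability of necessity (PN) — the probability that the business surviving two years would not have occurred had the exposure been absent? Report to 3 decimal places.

p₁ = 0.264, p₀ = 0.0991.
Under exogeneity and monotonicity, PN = (p₁ − p₀) / p₁.
PN = (0.264 − 0.0991) / 0.264 = 0.1649 / 0.264 ≈ 0.6246

PN ≈ 0.625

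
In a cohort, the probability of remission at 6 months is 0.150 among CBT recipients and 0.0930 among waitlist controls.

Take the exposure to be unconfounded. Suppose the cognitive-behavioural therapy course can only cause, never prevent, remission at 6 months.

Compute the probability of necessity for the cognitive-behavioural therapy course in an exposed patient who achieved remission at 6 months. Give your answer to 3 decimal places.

Let p₁ = 0.15, p₀ = 0.093.
Under exogeneity and monotonicity, PN = (p₁ − p₀) / p₁.
PN = (0.15 − 0.093) / 0.15 = 0.057 / 0.15 ≈ 0.3800

PN ≈ 0.380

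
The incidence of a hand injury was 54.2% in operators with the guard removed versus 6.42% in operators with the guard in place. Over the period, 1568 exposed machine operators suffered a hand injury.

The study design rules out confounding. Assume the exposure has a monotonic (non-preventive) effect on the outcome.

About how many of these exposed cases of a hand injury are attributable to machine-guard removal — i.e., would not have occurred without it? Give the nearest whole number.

about 1382 cases

p₁ = 0.542, p₀ = 0.0642.
PN = (p₁ − p₀)/p₁ = (0.542 − 0.0642) / 0.542 ≈ 0.88155.
Attributable cases ≈ PN × (exposed cases) = 0.88155 × 1568 ≈ 1382.27.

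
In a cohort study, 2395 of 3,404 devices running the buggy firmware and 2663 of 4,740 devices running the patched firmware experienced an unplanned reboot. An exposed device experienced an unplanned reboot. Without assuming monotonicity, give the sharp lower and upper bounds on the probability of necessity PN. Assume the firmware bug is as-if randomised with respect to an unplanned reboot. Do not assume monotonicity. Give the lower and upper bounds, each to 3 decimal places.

p₁ = P(outcome | exposed) = 2395/3404 = 0.70358
p₀ = P(outcome | unexposed) = 2663/4740 = 0.56181
Under exogeneity alone the bounds on PN are max{0,(p₁−p₀)/p₁} ≤ PN ≤ min{1,(1−p₀)/p₁}.
  lower = (p₁ − p₀)/p₁ = 0.14177 / 0.70358 ≈ 0.2015
  upper = min{1, (1 − p₀)/p₁} = 0.43819 / 0.70358 ≈ 0.6228

0.201 ≤ PN ≤ 0.623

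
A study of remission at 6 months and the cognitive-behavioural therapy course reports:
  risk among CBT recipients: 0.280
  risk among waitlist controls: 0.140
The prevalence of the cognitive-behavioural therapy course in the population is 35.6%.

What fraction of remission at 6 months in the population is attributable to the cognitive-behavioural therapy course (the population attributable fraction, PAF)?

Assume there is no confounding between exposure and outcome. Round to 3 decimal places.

PAF ≈ 0.263

Let p₁ = 0.28, p₀ = 0.14.
Overall risk P(Y=1) = π·p₁ + (1−π)·p₀ = 0.356×0.28 + 0.644×0.14 = 0.18984.
Under exogeneity, PAF = [P(Y=1) − p₀] / P(Y=1).
PAF = (0.18984 − 0.14) / 0.18984 ≈ 0.2625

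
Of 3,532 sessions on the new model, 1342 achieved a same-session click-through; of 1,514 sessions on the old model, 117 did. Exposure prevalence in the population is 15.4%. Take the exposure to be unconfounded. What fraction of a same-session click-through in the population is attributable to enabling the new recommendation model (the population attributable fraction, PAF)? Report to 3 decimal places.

p₁ = P(outcome | exposed) = 1342/3532 = 0.37995
p₀ = P(outcome | unexposed) = 117/1514 = 0.077279
Overall risk P(Y=1) = π·p₁ + (1−π)·p₀ = 0.154×0.37995 + 0.846×0.077279 = 0.12389.
Under exogeneity, PAF = [P(Y=1) − p₀] / P(Y=1).
PAF = (0.12389 − 0.077279) / 0.12389 ≈ 0.3762

PAF ≈ 0.376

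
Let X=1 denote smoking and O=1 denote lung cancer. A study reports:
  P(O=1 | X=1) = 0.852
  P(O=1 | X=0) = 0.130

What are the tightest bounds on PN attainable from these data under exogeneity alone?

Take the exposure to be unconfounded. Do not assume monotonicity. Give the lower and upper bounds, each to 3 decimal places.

Let p₁ = 0.852, p₀ = 0.13.
Under exogeneity alone the bounds on PN are max{0,(p₁−p₀)/p₁} ≤ PN ≤ min{1,(1−p₀)/p₁}.
  lower = (p₁ − p₀)/p₁ = 0.722 / 0.852 ≈ 0.8474
  upper = min{1, (1 − p₀)/p₁} = 0.87 / 0.852 ≈ 1.0211 → capped at 1

0.847 ≤ PN ≤ 1.000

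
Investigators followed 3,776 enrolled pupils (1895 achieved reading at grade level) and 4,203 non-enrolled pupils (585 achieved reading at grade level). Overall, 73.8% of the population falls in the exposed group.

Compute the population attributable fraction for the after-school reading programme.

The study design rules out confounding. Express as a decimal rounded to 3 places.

PAF ≈ 0.658

p₁ = P(outcome | exposed) = 1895/3776 = 0.50185
p₀ = P(outcome | unexposed) = 585/4203 = 0.13919
Overall risk P(Y=1) = π·p₁ + (1−π)·p₀ = 0.738×0.50185 + 0.262×0.13919 = 0.40683.
Under exogeneity, PAF = [P(Y=1) − p₀] / P(Y=1).
PAF = (0.40683 − 0.13919) / 0.40683 ≈ 0.6579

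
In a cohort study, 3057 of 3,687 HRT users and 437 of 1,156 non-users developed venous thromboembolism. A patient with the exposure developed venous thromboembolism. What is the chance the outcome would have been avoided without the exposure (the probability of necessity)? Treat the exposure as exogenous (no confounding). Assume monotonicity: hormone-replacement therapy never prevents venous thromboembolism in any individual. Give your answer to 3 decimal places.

PN ≈ 0.544

p₁ = P(outcome | exposed) = 3057/3687 = 0.82913
p₀ = P(outcome | unexposed) = 437/1156 = 0.37803
Under exogeneity and monotonicity, PN = (p₁ − p₀) / p₁.
PN = (0.82913 − 0.37803) / 0.82913 = 0.4511 / 0.82913 ≈ 0.5441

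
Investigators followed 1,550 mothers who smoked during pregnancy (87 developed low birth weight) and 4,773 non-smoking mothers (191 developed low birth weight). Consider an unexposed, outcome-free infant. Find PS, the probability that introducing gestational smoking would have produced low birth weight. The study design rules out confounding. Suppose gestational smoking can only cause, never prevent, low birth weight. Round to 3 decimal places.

p₁ = P(outcome | exposed) = 87/1550 = 0.056129
p₀ = P(outcome | unexposed) = 191/4773 = 0.040017
Under exogeneity and monotonicity, PS = (p₁ − p₀) / (1 − p₀).
PS = (0.056129 − 0.040017) / (1 − 0.040017) = 0.016112 / 0.95998 ≈ 0.0168

PS ≈ 0.017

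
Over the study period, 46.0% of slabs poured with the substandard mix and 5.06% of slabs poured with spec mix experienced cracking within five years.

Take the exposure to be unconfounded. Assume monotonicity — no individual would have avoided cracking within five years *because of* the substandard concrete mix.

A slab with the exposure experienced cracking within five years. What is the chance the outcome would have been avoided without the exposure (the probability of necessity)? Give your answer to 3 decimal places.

PN ≈ 0.890

p₁ = 0.46, p₀ = 0.0506.
Under exogeneity and monotonicity, PN = (p₁ − p₀) / p₁.
PN = (0.46 − 0.0506) / 0.46 = 0.4094 / 0.46 ≈ 0.8900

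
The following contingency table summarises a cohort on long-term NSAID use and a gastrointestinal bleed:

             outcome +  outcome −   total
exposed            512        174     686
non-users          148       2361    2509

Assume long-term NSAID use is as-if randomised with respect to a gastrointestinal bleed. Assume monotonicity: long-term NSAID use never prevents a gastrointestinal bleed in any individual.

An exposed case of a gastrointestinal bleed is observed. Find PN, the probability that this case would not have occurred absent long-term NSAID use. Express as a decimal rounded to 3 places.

PN ≈ 0.921

p₁ = P(outcome | exposed) = 512/686 = 0.74636
p₀ = P(outcome | unexposed) = 148/2509 = 0.058988
Under exogeneity and monotonicity, PN = (p₁ − p₀)/p₁.
PN = (0.74636 − 0.058988) / 0.74636 ≈ 0.9210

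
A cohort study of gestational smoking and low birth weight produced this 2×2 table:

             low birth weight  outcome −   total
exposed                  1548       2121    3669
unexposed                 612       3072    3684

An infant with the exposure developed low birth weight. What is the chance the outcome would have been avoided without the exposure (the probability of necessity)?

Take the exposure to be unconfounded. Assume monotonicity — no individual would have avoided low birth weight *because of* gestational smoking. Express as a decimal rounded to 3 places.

p₁ = P(outcome | exposed) = 1548/3669 = 0.42191
p₀ = P(outcome | unexposed) = 612/3684 = 0.16612
Under exogeneity and monotonicity, PN = (p₁ − p₀) / p₁.
PN = (0.42191 − 0.16612) / 0.42191 = 0.25579 / 0.42191 ≈ 0.6063

PN ≈ 0.606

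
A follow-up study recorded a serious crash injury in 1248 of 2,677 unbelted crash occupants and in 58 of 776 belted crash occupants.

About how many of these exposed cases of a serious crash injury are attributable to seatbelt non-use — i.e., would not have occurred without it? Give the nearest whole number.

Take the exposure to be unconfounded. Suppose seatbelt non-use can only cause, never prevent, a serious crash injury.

p₁ = P(outcome | exposed) = 1248/2677 = 0.46619
p₀ = P(outcome | unexposed) = 58/776 = 0.074742
PN = (p₁ − p₀)/p₁ = (0.46619 − 0.074742) / 0.46619 ≈ 0.83968.
Attributable cases ≈ PN × (exposed cases) = 0.83968 × 1248 ≈ 1047.91.

about 1048 cases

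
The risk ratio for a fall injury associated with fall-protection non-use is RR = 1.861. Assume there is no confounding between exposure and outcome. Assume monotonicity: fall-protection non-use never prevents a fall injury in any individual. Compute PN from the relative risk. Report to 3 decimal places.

PN ≈ 0.463

Under exogeneity and monotonicity, PN = (RR − 1) / RR = 1 − 1/RR.
PN = (1.861 − 1) / 1.861 = 0.861 / 1.861 ≈ 0.4627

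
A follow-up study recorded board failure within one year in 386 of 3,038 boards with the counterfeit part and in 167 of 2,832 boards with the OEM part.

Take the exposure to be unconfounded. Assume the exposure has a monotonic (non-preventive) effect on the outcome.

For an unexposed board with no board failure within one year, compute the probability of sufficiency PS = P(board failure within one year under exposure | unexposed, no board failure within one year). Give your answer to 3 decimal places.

PS ≈ 0.072

p₁ = P(outcome | exposed) = 386/3038 = 0.12706
p₀ = P(outcome | unexposed) = 167/2832 = 0.058969
Under exogeneity and monotonicity, PS = (p₁ − p₀) / (1 − p₀).
PS = (0.12706 − 0.058969) / (1 − 0.058969) = 0.068088 / 0.94103 ≈ 0.0724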